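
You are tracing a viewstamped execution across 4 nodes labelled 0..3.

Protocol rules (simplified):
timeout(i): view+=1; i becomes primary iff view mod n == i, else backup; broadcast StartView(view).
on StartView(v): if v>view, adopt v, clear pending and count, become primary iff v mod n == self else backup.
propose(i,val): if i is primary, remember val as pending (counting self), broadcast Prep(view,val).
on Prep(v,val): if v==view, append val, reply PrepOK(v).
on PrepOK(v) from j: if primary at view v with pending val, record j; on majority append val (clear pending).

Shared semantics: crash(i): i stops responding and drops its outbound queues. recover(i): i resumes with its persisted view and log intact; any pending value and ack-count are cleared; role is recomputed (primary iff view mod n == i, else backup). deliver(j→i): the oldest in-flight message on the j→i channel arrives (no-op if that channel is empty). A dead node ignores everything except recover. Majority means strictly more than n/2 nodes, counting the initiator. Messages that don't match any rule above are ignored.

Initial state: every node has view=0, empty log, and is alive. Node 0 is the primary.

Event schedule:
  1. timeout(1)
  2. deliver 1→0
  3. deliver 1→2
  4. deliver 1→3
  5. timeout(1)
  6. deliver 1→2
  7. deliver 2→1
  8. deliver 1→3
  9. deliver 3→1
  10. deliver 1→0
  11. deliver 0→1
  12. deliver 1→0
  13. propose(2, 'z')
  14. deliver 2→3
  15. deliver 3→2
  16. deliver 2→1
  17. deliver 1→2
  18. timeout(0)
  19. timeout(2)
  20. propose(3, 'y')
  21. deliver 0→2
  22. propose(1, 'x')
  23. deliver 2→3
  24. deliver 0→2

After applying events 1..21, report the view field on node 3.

2

e1 timeout(1): 1[prim,v=1,-]
e2 deliver 1→0: 0[back,v=1,-]
e3 deliver 1→2: 2[back,v=1,-]
e4 deliver 1→3: 3[back,v=1,-]
e5 timeout(1): 1[back,v=2,-]
e6 deliver 1→2: 2[prim,v=2,-]
e7 deliver 2→1: ·
e8 deliver 1→3: 3[back,v=2,-]
e9 deliver 3→1: ·
e10 deliver 1→0: 0[back,v=2,-]
e11 deliver 0→1: ·
e12 deliver 1→0: ·
e13 propose(2,'z'): ·
e14 deliver 2→3: 3[back,v=2,z]
e15 deliver 3→2: ·
e16 deliver 2→1: 1[back,v=2,z]
e17 deliver 1→2: 2[prim,v=2,z]
e18 timeout(0): 0[back,v=3,-]
e19 timeout(2): 2[back,v=3,z]
e20 propose(3,'y'): ·
e21 deliver 0→2: ·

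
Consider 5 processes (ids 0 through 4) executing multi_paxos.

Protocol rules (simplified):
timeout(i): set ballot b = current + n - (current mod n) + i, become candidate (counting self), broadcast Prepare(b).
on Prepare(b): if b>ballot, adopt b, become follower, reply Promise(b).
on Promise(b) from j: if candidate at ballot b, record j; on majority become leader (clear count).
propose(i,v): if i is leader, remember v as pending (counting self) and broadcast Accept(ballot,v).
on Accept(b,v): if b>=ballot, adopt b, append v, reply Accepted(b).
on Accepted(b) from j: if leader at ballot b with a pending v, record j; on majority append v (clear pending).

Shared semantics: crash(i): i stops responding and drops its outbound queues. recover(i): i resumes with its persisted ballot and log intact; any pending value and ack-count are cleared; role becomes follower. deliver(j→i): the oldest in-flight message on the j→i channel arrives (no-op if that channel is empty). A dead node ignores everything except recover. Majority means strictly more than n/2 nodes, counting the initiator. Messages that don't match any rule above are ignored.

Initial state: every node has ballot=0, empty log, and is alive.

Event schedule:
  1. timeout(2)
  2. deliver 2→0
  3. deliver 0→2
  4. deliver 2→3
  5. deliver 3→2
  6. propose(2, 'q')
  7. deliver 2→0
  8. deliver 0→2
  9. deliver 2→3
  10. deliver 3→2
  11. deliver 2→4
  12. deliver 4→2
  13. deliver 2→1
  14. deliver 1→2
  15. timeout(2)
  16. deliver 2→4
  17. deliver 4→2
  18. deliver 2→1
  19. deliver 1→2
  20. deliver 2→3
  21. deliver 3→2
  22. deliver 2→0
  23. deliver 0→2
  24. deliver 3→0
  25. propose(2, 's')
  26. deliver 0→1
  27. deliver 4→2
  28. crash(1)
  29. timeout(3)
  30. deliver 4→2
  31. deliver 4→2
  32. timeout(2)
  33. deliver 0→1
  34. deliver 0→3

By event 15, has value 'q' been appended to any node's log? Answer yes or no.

step 1 timeout(2): 2={cand,b=7,log=-}
step 2 deliver 2→0: 0={foll,b=7,log=-}
step 3 deliver 0→2: —
step 4 deliver 2→3: 3={foll,b=7,log=-}
step 5 deliver 3→2: 2={lead,b=7,log=-}
step 6 propose(2,'q'): —
step 7 deliver 2→0: 0={foll,b=7,log=q}
step 8 deliver 0→2: —
step 9 deliver 2→3: 3={foll,b=7,log=q}
step 10 deliver 3→2: 2={lead,b=7,log=q}
step 11 deliver 2→4: 4={foll,b=7,log=-}
step 12 deliver 4→2: —
step 13 deliver 2→1: 1={foll,b=7,log=-}
step 14 deliver 1→2: —
step 15 timeout(2): 2={cand,b=12,log=q}

yes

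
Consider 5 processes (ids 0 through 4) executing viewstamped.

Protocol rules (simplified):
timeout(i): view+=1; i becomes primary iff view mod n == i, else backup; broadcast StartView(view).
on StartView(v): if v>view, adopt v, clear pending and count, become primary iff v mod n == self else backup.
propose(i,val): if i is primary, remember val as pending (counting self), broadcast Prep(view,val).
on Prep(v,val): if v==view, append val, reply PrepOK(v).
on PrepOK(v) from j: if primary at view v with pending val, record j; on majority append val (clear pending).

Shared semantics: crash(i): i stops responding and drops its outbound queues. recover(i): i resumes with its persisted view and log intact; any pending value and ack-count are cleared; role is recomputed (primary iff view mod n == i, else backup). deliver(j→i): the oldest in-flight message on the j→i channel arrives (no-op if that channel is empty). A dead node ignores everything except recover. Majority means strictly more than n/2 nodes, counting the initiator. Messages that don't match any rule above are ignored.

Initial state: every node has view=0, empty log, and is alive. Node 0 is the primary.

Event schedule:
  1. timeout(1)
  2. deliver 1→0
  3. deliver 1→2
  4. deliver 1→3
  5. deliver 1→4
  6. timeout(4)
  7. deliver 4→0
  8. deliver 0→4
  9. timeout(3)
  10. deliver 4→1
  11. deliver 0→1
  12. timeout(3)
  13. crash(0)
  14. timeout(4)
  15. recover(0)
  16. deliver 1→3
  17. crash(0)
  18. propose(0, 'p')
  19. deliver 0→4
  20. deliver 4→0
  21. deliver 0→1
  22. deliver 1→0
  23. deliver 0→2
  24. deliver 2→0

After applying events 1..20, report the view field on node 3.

3

1. timeout(1):  <1:prim v1 ->
2. deliver 1→0:  <0:back v1 ->
3. deliver 1→2:  <2:back v1 ->
4. deliver 1→3:  <3:back v1 ->
5. deliver 1→4:  <4:back v1 ->
6. timeout(4):  <4:back v2 ->
7. deliver 4→0:  <0:back v2 ->
8. deliver 0→4:  nop
9. timeout(3):  <3:back v2 ->
10. deliver 4→1:  <1:back v2 ->
11. deliver 0→1:  nop
12. timeout(3):  <3:prim v3 ->
13. crash(0):  <0:✗back v2 ->
14. timeout(4):  <4:back v3 ->
15. recover(0):  <0:back v2 ->
16. deliver 1→3:  nop
17. crash(0):  <0:✗back v2 ->
18. propose(0,'p'):  nop
19. deliver 0→4:  nop
20. deliver 4→0:  nop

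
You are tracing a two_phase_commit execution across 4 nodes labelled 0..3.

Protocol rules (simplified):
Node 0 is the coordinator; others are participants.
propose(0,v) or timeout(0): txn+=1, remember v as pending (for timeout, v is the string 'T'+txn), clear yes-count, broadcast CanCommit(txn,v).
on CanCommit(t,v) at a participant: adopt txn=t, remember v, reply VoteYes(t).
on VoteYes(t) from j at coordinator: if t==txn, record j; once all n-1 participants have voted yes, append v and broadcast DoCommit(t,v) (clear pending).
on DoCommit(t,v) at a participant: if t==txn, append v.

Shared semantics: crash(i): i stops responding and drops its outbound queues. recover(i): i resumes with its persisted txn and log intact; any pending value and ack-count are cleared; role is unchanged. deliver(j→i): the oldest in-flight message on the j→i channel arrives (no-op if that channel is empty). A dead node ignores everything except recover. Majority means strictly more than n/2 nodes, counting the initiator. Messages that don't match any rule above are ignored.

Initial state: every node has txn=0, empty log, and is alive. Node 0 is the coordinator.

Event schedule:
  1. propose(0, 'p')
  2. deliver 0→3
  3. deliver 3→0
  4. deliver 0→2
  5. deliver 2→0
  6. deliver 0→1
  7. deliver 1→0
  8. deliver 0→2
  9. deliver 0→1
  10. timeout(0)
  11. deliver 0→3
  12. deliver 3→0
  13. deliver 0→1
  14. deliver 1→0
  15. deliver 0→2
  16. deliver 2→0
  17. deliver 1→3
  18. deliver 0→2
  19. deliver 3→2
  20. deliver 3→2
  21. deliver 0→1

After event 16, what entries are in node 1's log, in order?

p

1. propose(0,'p'):  <0:coor t1 ->
2. deliver 0→3:  <3:part t1 ->
3. deliver 3→0:  nop
4. deliver 0→2:  <2:part t1 ->
5. deliver 2→0:  nop
6. deliver 0→1:  <1:part t1 ->
7. deliver 1→0:  <0:coor t1 p>
8. deliver 0→2:  <2:part t1 p>
9. deliver 0→1:  <1:part t1 p>
10. timeout(0):  <0:coor t2 p>
11. deliver 0→3:  <3:part t1 p>
12. deliver 3→0:  nop
13. deliver 0→1:  <1:part t2 p>
14. deliver 1→0:  nop
15. deliver 0→2:  <2:part t2 p>
16. deliver 2→0:  nop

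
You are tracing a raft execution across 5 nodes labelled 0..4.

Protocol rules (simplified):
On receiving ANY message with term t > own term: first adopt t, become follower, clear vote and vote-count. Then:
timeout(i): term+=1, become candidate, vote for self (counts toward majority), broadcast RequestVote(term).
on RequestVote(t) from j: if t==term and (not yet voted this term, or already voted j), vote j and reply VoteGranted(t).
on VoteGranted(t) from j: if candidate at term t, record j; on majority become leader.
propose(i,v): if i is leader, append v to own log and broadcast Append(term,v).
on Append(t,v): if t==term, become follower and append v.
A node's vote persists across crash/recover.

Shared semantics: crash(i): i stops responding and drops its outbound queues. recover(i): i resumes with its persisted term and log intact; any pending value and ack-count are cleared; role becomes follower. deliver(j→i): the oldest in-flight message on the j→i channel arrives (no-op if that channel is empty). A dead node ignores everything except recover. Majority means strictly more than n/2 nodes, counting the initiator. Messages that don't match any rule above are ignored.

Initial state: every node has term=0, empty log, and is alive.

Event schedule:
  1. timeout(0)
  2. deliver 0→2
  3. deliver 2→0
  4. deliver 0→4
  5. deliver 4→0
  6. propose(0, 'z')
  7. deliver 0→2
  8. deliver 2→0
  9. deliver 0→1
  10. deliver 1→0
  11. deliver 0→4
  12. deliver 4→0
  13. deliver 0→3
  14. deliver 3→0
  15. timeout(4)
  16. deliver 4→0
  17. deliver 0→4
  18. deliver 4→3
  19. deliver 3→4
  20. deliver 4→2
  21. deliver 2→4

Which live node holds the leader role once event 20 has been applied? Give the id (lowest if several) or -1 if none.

4

after 1 — timeout(0): n0:cand/t1/[-]
after 2 — deliver 0→2: n2:foll/t1/[-]
after 3 — deliver 2→0: ·
after 4 — deliver 0→4: n4:foll/t1/[-]
after 5 — deliver 4→0: n0:lead/t1/[-]
after 6 — propose(0,'z'): n0:lead/t1/[z]
after 7 — deliver 0→2: n2:foll/t1/[z]
after 8 — deliver 2→0: ·
after 9 — deliver 0→1: n1:foll/t1/[-]
after 10 — deliver 1→0: ·
after 11 — deliver 0→4: n4:foll/t1/[z]
after 12 — deliver 4→0: ·
after 13 — deliver 0→3: n3:foll/t1/[-]
after 14 — deliver 3→0: ·
after 15 — timeout(4): n4:cand/t2/[z]
after 16 — deliver 4→0: n0:foll/t2/[z]
after 17 — deliver 0→4: ·
after 18 — deliver 4→3: n3:foll/t2/[-]
after 19 — deliver 3→4: n4:lead/t2/[z]
after 20 — deliver 4→2: n2:foll/t2/[z]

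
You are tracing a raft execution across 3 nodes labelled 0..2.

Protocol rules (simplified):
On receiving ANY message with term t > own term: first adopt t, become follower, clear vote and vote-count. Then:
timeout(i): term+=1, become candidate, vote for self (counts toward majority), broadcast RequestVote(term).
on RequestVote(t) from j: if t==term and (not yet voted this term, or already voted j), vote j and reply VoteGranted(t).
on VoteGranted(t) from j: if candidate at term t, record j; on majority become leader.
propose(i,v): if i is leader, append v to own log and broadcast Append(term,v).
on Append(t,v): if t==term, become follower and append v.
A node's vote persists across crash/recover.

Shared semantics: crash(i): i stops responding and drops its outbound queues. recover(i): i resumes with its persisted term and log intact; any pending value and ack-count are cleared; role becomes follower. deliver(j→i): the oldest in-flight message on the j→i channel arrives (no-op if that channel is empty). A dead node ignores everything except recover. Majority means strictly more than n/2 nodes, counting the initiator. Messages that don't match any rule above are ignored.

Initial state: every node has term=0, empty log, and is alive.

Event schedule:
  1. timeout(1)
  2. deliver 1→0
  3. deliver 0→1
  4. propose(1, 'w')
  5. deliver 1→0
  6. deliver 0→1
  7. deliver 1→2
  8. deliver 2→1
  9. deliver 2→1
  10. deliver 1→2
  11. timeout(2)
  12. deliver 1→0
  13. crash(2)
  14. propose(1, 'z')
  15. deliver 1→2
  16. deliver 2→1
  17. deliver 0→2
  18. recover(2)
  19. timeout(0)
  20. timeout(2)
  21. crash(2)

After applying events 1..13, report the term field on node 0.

1

[1] timeout(1) → N1(cand t1 [-])
[2] deliver 1→0 → N0(foll t1 [-])
[3] deliver 0→1 → N1(lead t1 [-])
[4] propose(1,'w') → N1(lead t1 [w])
[5] deliver 1→0 → N0(foll t1 [w])
[6] deliver 0→1 → ∅
[7] deliver 1→2 → N2(foll t1 [-])
[8] deliver 2→1 → ∅
[9] deliver 2→1 → ∅
[10] deliver 1→2 → N2(foll t1 [w])
[11] timeout(2) → N2(cand t2 [w])
[12] deliver 1→0 → ∅
[13] crash(2) → N2(✗cand t2 [w])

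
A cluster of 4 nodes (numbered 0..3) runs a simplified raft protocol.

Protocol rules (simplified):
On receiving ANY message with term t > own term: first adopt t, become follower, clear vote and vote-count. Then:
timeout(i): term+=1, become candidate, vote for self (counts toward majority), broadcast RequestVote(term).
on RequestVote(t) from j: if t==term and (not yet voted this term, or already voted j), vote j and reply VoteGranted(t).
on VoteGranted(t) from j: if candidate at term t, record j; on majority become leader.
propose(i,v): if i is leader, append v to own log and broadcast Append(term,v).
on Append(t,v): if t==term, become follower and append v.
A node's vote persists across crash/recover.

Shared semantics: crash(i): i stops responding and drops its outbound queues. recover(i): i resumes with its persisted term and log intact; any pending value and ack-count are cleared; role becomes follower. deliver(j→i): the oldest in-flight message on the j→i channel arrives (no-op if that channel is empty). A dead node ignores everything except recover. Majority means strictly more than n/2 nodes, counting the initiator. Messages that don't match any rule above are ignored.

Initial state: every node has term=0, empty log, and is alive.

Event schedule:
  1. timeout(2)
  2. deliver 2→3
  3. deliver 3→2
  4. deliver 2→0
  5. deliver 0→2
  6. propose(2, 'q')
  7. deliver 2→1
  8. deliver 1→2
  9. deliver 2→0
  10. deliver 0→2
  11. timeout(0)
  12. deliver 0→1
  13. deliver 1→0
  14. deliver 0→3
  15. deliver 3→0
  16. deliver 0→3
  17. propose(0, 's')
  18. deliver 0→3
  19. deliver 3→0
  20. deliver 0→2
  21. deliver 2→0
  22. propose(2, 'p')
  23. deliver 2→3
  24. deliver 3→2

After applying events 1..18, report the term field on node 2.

1

after 1 — timeout(2): n2:cand/t1/[-]
after 2 — deliver 2→3: n3:foll/t1/[-]
after 3 — deliver 3→2: ·
after 4 — deliver 2→0: n0:foll/t1/[-]
after 5 — deliver 0→2: n2:lead/t1/[-]
after 6 — propose(2,'q'): n2:lead/t1/[q]
after 7 — deliver 2→1: n1:foll/t1/[-]
after 8 — deliver 1→2: ·
after 9 — deliver 2→0: n0:foll/t1/[q]
after 10 — deliver 0→2: ·
after 11 — timeout(0): n0:cand/t2/[q]
after 12 — deliver 0→1: n1:foll/t2/[-]
after 13 — deliver 1→0: ·
after 14 — deliver 0→3: n3:foll/t2/[-]
after 15 — deliver 3→0: n0:lead/t2/[q]
after 16 — deliver 0→3: ·
after 17 — propose(0,'s'): n0:lead/t2/[q,s]
after 18 — deliver 0→3: n3:foll/t2/[s]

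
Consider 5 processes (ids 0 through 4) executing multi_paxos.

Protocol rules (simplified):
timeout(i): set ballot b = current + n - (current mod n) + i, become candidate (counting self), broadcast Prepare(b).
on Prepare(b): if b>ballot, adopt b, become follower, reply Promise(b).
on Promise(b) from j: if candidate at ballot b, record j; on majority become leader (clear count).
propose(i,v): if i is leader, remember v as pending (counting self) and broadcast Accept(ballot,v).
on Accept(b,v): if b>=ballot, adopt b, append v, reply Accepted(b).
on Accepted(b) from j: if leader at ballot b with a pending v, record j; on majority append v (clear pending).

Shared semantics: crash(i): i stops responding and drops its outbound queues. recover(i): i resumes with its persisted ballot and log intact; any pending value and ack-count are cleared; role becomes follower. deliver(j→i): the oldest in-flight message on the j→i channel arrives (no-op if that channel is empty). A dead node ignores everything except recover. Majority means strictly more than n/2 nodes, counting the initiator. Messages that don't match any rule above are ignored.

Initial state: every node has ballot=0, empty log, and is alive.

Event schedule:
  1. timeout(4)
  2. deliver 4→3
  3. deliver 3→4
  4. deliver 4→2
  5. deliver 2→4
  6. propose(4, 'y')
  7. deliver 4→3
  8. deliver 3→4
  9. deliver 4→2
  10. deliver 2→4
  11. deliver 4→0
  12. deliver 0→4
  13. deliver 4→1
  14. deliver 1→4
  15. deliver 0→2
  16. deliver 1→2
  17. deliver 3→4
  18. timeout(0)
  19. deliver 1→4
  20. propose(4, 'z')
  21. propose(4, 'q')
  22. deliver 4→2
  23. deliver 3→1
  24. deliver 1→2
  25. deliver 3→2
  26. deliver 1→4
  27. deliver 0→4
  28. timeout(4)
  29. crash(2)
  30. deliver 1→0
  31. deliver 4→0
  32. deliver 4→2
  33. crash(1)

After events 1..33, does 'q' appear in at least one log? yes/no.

e1 timeout(4): 4[cand,b=9,-]
e2 deliver 4→3: 3[foll,b=9,-]
e3 deliver 3→4: ·
e4 deliver 4→2: 2[foll,b=9,-]
e5 deliver 2→4: 4[lead,b=9,-]
e6 propose(4,'y'): ·
e7 deliver 4→3: 3[foll,b=9,y]
e8 deliver 3→4: ·
e9 deliver 4→2: 2[foll,b=9,y]
e10 deliver 2→4: 4[lead,b=9,y]
e11 deliver 4→0: 0[foll,b=9,-]
e12 deliver 0→4: ·
e13 deliver 4→1: 1[foll,b=9,-]
e14 deliver 1→4: ·
e15 deliver 0→2: ·
e16 deliver 1→2: ·
e17 deliver 3→4: ·
e18 timeout(0): 0[cand,b=10,-]
e19 deliver 1→4: ·
e20 propose(4,'z'): ·
e21 propose(4,'q'): ·
e22 deliver 4→2: 2[foll,b=9,y,z]
e23 deliver 3→1: ·
e24 deliver 1→2: ·
e25 deliver 3→2: ·
e26 deliver 1→4: ·
e27 deliver 0→4: 4[foll,b=10,y]
e28 timeout(4): 4[cand,b=19,y]
e29 crash(2): 2[✗foll,b=9,y,z]
e30 deliver 1→0: ·
e31 deliver 4→0: ·
e32 deliver 4→2: ·
e33 crash(1): 1[✗foll,b=9,-]

no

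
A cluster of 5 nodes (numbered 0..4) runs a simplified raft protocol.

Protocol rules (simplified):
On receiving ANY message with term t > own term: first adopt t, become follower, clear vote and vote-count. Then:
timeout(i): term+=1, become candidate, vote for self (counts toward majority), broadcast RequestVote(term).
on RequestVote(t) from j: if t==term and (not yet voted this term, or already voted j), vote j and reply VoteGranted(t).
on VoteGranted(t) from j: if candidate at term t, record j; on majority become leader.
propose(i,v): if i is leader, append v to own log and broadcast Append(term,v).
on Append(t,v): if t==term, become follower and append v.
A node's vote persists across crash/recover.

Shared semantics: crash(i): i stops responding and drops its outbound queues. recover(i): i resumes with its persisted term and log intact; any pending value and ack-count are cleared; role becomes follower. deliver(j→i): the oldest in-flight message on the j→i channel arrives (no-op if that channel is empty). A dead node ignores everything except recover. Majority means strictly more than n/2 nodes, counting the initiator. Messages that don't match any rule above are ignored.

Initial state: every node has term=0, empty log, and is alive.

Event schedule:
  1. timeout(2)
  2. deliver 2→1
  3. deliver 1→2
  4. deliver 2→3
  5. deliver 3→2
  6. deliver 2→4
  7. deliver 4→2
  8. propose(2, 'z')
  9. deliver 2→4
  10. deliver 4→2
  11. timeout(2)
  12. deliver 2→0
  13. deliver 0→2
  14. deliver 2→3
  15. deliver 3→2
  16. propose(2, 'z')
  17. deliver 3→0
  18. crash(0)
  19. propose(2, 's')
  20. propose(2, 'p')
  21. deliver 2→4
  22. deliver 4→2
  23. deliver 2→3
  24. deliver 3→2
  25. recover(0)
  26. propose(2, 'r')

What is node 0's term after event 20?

1

step 1 timeout(2): 2={cand,t=1,log=-}
step 2 deliver 2→1: 1={foll,t=1,log=-}
step 3 deliver 1→2: —
step 4 deliver 2→3: 3={foll,t=1,log=-}
step 5 deliver 3→2: 2={lead,t=1,log=-}
step 6 deliver 2→4: 4={foll,t=1,log=-}
step 7 deliver 4→2: —
step 8 propose(2,'z'): 2={lead,t=1,log=z}
step 9 deliver 2→4: 4={foll,t=1,log=z}
step 10 deliver 4→2: —
step 11 timeout(2): 2={cand,t=2,log=z}
step 12 deliver 2→0: 0={foll,t=1,log=-}
step 13 deliver 0→2: —
step 14 deliver 2→3: 3={foll,t=1,log=z}
step 15 deliver 3→2: —
step 16 propose(2,'z'): —
step 17 deliver 3→0: —
step 18 crash(0): 0={✗foll,t=1,log=-}
step 19 propose(2,'s'): —
step 20 propose(2,'p'): —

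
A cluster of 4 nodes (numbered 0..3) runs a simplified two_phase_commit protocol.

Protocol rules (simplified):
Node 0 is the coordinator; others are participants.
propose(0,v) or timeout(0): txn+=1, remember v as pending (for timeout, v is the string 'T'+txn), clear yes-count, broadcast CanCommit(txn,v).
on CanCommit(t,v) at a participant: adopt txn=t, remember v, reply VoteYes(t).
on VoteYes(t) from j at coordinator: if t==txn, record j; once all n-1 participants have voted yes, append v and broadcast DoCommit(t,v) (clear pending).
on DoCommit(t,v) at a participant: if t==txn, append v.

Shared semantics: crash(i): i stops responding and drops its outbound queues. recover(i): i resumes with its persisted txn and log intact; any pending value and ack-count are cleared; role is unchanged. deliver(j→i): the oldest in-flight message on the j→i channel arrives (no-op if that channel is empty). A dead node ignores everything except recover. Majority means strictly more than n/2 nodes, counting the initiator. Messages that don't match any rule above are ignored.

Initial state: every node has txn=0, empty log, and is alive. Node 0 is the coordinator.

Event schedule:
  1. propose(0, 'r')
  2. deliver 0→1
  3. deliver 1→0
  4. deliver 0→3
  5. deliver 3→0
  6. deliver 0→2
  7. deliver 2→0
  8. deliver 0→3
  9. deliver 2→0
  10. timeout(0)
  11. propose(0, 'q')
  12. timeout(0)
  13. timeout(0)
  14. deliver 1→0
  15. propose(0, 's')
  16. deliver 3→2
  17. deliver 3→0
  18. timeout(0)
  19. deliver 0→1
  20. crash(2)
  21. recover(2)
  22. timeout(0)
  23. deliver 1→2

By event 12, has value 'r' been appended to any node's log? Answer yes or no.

step 1 propose(0,'r'): 0={coor,t=1,log=-}
step 2 deliver 0→1: 1={part,t=1,log=-}
step 3 deliver 1→0: —
step 4 deliver 0→3: 3={part,t=1,log=-}
step 5 deliver 3→0: —
step 6 deliver 0→2: 2={part,t=1,log=-}
step 7 deliver 2→0: 0={coor,t=1,log=r}
step 8 deliver 0→3: 3={part,t=1,log=r}
step 9 deliver 2→0: —
step 10 timeout(0): 0={coor,t=2,log=r}
step 11 propose(0,'q'): 0={coor,t=3,log=r}
step 12 timeout(0): 0={coor,t=4,log=r}

yes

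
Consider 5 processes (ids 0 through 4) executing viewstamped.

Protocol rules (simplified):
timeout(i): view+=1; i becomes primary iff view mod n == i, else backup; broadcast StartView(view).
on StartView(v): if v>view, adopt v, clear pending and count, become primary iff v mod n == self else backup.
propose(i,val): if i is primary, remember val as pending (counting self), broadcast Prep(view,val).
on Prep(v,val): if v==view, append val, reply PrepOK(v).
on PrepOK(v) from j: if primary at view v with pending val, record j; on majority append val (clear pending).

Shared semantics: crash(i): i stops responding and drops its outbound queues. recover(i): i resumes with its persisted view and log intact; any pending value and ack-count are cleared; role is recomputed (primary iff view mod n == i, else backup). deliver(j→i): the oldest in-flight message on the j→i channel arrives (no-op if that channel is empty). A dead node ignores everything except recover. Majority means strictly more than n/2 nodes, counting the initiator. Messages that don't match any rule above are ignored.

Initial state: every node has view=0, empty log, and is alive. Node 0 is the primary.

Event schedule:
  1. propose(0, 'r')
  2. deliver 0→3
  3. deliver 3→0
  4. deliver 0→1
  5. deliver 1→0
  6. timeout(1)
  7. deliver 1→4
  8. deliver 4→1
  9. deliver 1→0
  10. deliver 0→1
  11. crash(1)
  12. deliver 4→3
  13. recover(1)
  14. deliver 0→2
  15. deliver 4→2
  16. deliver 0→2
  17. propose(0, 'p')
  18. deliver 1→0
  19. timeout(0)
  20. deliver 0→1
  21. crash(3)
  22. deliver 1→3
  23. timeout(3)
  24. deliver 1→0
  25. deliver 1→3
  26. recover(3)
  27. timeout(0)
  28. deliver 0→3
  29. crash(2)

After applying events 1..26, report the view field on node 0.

[1] propose(0,'r') → ∅
[2] deliver 0→3 → N3(back v0 [r])
[3] deliver 3→0 → ∅
[4] deliver 0→1 → N1(back v0 [r])
[5] deliver 1→0 → N0(prim v0 [r])
[6] timeout(1) → N1(prim v1 [r])
[7] deliver 1→4 → N4(back v1 [-])
[8] deliver 4→1 → ∅
[9] deliver 1→0 → N0(back v1 [r])
[10] deliver 0→1 → ∅
[11] crash(1) → N1(✗prim v1 [r])
[12] deliver 4→3 → ∅
[13] recover(1) → N1(prim v1 [r])
[14] deliver 0→2 → N2(back v0 [r])
[15] deliver 4→2 → ∅
[16] deliver 0→2 → ∅
[17] propose(0,'p') → ∅
[18] deliver 1→0 → ∅
[19] timeout(0) → N0(back v2 [r])
[20] deliver 0→1 → N1(back v2 [r])
[21] crash(3) → N3(✗back v0 [r])
[22] deliver 1→3 → ∅
[23] timeout(3) → ∅
[24] deliver 1→0 → ∅
[25] deliver 1→3 → ∅
[26] recover(3) → N3(back v0 [r])

2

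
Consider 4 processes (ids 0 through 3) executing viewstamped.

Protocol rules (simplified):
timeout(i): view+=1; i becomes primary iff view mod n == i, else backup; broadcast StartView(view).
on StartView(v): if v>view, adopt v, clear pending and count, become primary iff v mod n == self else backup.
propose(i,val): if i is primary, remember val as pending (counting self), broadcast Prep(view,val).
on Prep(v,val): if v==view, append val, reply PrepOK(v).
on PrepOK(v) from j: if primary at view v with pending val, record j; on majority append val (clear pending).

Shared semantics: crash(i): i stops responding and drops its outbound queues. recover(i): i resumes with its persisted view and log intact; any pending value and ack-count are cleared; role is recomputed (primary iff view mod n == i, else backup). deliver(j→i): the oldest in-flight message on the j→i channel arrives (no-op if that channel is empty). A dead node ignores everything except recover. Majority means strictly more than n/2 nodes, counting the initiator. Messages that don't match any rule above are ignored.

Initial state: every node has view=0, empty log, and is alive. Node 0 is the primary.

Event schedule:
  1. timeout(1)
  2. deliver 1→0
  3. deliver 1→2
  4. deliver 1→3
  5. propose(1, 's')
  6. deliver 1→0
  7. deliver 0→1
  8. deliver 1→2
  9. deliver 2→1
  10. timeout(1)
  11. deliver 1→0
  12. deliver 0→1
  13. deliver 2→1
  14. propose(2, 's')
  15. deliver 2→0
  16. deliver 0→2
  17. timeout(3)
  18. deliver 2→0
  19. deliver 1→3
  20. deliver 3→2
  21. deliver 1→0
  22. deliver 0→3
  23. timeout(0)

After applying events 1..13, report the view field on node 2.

e1 timeout(1): 1[prim,v=1,-]
e2 deliver 1→0: 0[back,v=1,-]
e3 deliver 1→2: 2[back,v=1,-]
e4 deliver 1→3: 3[back,v=1,-]
e5 propose(1,'s'): ·
e6 deliver 1→0: 0[back,v=1,s]
e7 deliver 0→1: ·
e8 deliver 1→2: 2[back,v=1,s]
e9 deliver 2→1: 1[prim,v=1,s]
e10 timeout(1): 1[back,v=2,s]
e11 deliver 1→0: 0[back,v=2,s]
e12 deliver 0→1: ·
e13 deliver 2→1: ·

1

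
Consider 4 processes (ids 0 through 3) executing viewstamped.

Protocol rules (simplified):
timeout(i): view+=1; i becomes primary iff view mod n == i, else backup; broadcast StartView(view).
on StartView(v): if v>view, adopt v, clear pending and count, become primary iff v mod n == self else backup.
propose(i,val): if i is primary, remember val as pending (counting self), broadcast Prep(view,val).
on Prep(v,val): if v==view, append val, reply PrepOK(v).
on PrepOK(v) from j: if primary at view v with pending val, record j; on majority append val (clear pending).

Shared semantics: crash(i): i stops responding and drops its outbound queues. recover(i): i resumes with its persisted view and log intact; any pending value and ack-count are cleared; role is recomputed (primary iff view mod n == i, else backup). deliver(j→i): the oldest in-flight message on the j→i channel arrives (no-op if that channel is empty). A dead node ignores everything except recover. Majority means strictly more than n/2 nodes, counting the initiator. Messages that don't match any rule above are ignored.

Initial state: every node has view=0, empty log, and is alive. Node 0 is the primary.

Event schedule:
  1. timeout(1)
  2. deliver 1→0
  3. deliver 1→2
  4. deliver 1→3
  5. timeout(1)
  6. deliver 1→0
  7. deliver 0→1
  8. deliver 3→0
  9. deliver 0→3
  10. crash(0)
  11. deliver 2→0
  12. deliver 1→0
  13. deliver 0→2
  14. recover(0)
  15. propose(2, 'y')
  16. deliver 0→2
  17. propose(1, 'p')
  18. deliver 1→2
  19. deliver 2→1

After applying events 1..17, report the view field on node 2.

1

step 1 timeout(1): 1={prim,v=1,log=-}
step 2 deliver 1→0: 0={back,v=1,log=-}
step 3 deliver 1→2: 2={back,v=1,log=-}
step 4 deliver 1→3: 3={back,v=1,log=-}
step 5 timeout(1): 1={back,v=2,log=-}
step 6 deliver 1→0: 0={back,v=2,log=-}
step 7 deliver 0→1: —
step 8 deliver 3→0: —
step 9 deliver 0→3: —
step 10 crash(0): 0={✗back,v=2,log=-}
step 11 deliver 2→0: —
step 12 deliver 1→0: —
step 13 deliver 0→2: —
step 14 recover(0): 0={back,v=2,log=-}
step 15 propose(2,'y'): —
step 16 deliver 0→2: —
step 17 propose(1,'p'): —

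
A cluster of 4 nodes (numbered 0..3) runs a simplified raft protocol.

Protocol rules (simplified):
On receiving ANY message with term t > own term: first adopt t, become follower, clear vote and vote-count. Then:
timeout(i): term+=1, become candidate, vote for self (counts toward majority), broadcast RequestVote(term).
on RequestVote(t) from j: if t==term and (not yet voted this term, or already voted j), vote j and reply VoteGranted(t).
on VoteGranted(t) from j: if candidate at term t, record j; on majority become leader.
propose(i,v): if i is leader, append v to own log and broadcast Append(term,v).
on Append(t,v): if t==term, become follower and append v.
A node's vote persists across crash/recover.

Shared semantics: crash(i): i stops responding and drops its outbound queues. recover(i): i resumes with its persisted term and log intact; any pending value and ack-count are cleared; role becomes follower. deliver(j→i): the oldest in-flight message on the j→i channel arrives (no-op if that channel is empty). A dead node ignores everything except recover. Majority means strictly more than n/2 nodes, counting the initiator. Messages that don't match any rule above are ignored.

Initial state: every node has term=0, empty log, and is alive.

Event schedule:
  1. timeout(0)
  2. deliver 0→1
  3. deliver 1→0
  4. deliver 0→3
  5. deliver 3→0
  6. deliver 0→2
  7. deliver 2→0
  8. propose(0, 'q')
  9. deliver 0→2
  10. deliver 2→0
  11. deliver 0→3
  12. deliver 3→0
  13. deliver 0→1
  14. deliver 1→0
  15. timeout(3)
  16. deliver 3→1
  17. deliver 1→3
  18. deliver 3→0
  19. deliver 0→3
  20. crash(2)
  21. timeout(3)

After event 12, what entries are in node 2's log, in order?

e1 timeout(0): 0[cand,t=1,-]
e2 deliver 0→1: 1[foll,t=1,-]
e3 deliver 1→0: ·
e4 deliver 0→3: 3[foll,t=1,-]
e5 deliver 3→0: 0[lead,t=1,-]
e6 deliver 0→2: 2[foll,t=1,-]
e7 deliver 2→0: ·
e8 propose(0,'q'): 0[lead,t=1,q]
e9 deliver 0→2: 2[foll,t=1,q]
e10 deliver 2→0: ·
e11 deliver 0→3: 3[foll,t=1,q]
e12 deliver 3→0: ·

q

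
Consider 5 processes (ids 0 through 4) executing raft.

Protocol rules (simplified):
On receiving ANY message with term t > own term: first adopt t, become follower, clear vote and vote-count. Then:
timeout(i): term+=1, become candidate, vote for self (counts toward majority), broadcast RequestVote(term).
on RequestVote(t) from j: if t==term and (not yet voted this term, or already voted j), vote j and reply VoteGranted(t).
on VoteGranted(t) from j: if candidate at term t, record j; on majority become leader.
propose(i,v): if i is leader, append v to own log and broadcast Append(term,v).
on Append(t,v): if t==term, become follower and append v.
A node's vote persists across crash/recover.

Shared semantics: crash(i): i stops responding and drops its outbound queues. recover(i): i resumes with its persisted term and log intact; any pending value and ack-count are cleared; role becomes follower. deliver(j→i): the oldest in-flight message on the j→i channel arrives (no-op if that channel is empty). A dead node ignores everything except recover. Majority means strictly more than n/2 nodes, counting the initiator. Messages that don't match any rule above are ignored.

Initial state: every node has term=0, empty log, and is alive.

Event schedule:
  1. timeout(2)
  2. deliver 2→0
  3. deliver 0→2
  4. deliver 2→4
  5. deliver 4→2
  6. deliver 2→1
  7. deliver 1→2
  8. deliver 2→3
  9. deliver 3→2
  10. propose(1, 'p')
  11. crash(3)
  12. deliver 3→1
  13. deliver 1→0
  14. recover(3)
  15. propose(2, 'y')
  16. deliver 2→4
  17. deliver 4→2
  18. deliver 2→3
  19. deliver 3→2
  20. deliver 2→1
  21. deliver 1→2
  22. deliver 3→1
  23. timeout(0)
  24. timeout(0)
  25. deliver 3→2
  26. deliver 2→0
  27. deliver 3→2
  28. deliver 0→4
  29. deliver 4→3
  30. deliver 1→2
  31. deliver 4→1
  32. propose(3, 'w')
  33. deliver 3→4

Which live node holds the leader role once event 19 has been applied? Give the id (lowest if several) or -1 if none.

2

after 1 — timeout(2): n2:cand/t1/[-]
after 2 — deliver 2→0: n0:foll/t1/[-]
after 3 — deliver 0→2: ·
after 4 — deliver 2→4: n4:foll/t1/[-]
after 5 — deliver 4→2: n2:lead/t1/[-]
after 6 — deliver 2→1: n1:foll/t1/[-]
after 7 — deliver 1→2: ·
after 8 — deliver 2→3: n3:foll/t1/[-]
after 9 — deliver 3→2: ·
after 10 — propose(1,'p'): ·
after 11 — crash(3): n3:✗foll/t1/[-]
after 12 — deliver 3→1: ·
after 13 — deliver 1→0: ·
after 14 — recover(3): n3:foll/t1/[-]
after 15 — propose(2,'y'): n2:lead/t1/[y]
after 16 — deliver 2→4: n4:foll/t1/[y]
after 17 — deliver 4→2: ·
after 18 — deliver 2→3: n3:foll/t1/[y]
after 19 — deliver 3→2: ·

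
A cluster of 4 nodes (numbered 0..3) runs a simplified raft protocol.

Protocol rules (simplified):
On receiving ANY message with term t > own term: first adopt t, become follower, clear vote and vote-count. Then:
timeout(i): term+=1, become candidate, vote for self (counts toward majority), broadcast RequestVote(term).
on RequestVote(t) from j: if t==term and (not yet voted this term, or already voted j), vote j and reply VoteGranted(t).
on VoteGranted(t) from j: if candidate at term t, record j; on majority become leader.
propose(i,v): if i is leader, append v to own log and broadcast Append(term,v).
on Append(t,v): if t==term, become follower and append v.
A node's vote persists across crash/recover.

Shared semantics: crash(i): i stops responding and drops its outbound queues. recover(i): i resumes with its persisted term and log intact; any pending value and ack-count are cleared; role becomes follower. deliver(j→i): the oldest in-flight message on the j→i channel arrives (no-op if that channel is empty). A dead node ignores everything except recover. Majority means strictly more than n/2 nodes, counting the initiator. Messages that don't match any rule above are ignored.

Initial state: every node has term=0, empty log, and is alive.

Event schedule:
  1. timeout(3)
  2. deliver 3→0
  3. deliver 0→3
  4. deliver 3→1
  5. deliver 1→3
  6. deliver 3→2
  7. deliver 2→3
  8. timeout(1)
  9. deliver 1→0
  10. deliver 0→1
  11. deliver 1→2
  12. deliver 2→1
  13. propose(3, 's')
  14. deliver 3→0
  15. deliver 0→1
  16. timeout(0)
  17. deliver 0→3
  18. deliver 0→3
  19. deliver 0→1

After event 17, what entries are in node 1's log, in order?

empty

e1 timeout(3): 3[cand,t=1,-]
e2 deliver 3→0: 0[foll,t=1,-]
e3 deliver 0→3: ·
e4 deliver 3→1: 1[foll,t=1,-]
e5 deliver 1→3: 3[lead,t=1,-]
e6 deliver 3→2: 2[foll,t=1,-]
e7 deliver 2→3: ·
e8 timeout(1): 1[cand,t=2,-]
e9 deliver 1→0: 0[foll,t=2,-]
e10 deliver 0→1: ·
e11 deliver 1→2: 2[foll,t=2,-]
e12 deliver 2→1: 1[lead,t=2,-]
e13 propose(3,'s'): 3[lead,t=1,s]
e14 deliver 3→0: ·
e15 deliver 0→1: ·
e16 timeout(0): 0[cand,t=3,-]
e17 deliver 0→3: 3[foll,t=3,s]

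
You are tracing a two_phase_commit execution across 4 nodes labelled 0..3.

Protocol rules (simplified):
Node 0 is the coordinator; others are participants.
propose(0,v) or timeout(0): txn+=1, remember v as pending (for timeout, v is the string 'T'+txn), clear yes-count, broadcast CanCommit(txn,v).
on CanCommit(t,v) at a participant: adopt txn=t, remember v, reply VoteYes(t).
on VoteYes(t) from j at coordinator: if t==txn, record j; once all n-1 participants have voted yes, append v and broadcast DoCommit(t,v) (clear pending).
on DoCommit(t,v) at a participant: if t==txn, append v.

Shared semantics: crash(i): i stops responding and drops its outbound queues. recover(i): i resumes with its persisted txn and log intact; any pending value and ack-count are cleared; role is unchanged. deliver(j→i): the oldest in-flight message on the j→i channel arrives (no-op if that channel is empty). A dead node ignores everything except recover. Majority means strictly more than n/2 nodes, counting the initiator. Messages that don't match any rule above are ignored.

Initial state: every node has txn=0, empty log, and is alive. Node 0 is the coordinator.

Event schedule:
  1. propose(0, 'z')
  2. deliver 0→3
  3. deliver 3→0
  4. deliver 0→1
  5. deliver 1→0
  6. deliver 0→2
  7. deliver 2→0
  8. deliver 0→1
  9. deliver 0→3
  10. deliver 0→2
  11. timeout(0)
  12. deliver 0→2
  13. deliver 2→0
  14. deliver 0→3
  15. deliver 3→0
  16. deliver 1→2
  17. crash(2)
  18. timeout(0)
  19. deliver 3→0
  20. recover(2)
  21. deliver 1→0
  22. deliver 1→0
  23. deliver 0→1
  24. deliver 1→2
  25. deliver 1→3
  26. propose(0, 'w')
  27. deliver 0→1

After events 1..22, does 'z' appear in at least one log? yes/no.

yes

step 1 propose(0,'z'): 0={coor,t=1,log=-}
step 2 deliver 0→3: 3={part,t=1,log=-}
step 3 deliver 3→0: —
step 4 deliver 0→1: 1={part,t=1,log=-}
step 5 deliver 1→0: —
step 6 deliver 0→2: 2={part,t=1,log=-}
step 7 deliver 2→0: 0={coor,t=1,log=z}
step 8 deliver 0→1: 1={part,t=1,log=z}
step 9 deliver 0→3: 3={part,t=1,log=z}
step 10 deliver 0→2: 2={part,t=1,log=z}
step 11 timeout(0): 0={coor,t=2,log=z}
step 12 deliver 0→2: 2={part,t=2,log=z}
step 13 deliver 2→0: —
step 14 deliver 0→3: 3={part,t=2,log=z}
step 15 deliver 3→0: —
step 16 deliver 1→2: —
step 17 crash(2): 2={✗part,t=2,log=z}
step 18 timeout(0): 0={coor,t=3,log=z}
step 19 deliver 3→0: —
step 20 recover(2): 2={part,t=2,log=z}
step 21 deliver 1→0: —
step 22 deliver 1→0: —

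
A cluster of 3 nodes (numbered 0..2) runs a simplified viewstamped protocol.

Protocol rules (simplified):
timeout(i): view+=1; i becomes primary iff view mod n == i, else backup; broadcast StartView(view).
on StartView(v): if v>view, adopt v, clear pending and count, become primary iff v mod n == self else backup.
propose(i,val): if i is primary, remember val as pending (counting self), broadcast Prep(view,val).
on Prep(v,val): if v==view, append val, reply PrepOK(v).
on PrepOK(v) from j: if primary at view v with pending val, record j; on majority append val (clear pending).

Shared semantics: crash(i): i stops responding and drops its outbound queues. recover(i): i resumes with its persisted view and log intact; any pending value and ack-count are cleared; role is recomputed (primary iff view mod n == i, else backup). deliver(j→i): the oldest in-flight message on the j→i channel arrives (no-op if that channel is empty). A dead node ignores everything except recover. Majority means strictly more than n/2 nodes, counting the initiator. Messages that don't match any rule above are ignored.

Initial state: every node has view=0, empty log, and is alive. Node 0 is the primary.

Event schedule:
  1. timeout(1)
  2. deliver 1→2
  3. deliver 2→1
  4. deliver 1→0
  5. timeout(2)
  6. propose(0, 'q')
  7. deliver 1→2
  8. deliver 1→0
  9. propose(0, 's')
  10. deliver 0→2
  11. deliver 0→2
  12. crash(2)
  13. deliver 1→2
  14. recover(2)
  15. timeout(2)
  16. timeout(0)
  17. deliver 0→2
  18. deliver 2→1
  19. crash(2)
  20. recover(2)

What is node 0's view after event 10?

1

e1 timeout(1): 1[prim,v=1,-]
e2 deliver 1→2: 2[back,v=1,-]
e3 deliver 2→1: ·
e4 deliver 1→0: 0[back,v=1,-]
e5 timeout(2): 2[prim,v=2,-]
e6 propose(0,'q'): ·
e7 deliver 1→2: ·
e8 deliver 1→0: ·
e9 propose(0,'s'): ·
e10 deliver 0→2: ·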